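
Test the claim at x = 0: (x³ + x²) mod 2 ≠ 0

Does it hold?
x = 0: LHS = (0³ + 0²) mod 2 = 0 mod 2 = 0; 0 ≠ 0 — FAILS

The relation fails at x = 0, so x = 0 is a counterexample.

Answer: No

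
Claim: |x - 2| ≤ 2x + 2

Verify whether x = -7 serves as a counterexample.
Substitute x = -7 into the relation:
x = -7: LHS = |(-7) - 2| = |-9| = 9, RHS = 2·(-7) + 2 = -12; 9 ≤ -12 — FAILS

Since the claim fails at x = -7, this value is a counterexample.

Answer: Yes, x = -7 is a counterexample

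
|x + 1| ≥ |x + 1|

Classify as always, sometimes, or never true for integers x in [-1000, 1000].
Over all integers in [-1000, 1000], LHS − RHS is smallest at x = 0, where it equals 0:
x = 0: LHS = |0 + 1| = |1| = 1, RHS = |0 + 1| = |1| = 1; 1 ≥ 1 — holds
At the ends of the range:
x = -1000: LHS = |(-1000) + 1| = |-999| = 999, RHS = |(-1000) + 1| = |-999| = 999; 999 ≥ 999 — holds
x = 1000: LHS = |1000 + 1| = |1001| = 1001, RHS = |1000 + 1| = |1001| = 1001; 1001 ≥ 1001 — holds
Hence LHS − RHS is never negative, i.e. LHS ≥ RHS throughout, so the relation holds for every integer in [-1000, 1000].

No counterexample exists.

Answer: Always true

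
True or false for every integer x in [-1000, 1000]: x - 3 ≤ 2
The claim fails at x = 6:
x = 6: LHS = 6 - 3 = 3; 3 ≤ 2 — FAILS

Because a single integer refutes it, the statement is false.

Answer: False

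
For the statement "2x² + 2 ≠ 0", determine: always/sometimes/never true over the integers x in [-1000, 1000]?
Over all integers in [-1000, 1000], LHS − RHS is always positive; it is smallest at x = 0, where it equals 2:
x = 0: LHS = 2·0² + 2 = 2; 2 ≠ 0 — holds
At the ends of the range:
x = -1000: LHS = 2·(-1000)² + 2 = 2000002; 2000002 ≠ 0 — holds
x = 1000: LHS = 2·1000² + 2 = 2000002; 2000002 ≠ 0 — holds
Hence LHS − RHS is never 0, i.e. the two sides are never equal, so the relation holds for every integer in [-1000, 1000].

No counterexample exists.

Answer: Always true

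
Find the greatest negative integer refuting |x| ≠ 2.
Testing negative integers from -1 downward:
x = -1: LHS = |-1| = 1; 1 ≠ 2 — holds
x = -2: LHS = |-2| = 2; 2 ≠ 2 — FAILS  ← closest negative counterexample to 0

Answer: x = -2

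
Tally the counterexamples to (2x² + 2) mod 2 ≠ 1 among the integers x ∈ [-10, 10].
For a polynomial with integer coefficients, its value mod 2 depends only on x mod 2, so it suffices to check one representative of each residue class, x = 0, 1:
x = 0: LHS = (2·0² + 2) mod 2 = 2 mod 2 = 0; 0 ≠ 1 — holds
x = 1: LHS = (2·1² + 2) mod 2 = 4 mod 2 = 0; 0 ≠ 1 — holds
The relation holds in every residue class, so the relation holds for every integer in [-10, 10].

No counterexample appears in that range.

Answer: 0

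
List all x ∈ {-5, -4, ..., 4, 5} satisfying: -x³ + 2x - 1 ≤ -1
Holds for: {-1, 0, 2, 3, 4, 5}
Fails for: {-5, -4, -3, -2, 1}

Answer: {-1, 0, 2, 3, 4, 5}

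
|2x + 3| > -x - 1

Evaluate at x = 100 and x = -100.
x = 100: LHS = |2·100 + 3| = |203| = 203, RHS = -100 - 1 = -101; 203 > -101 — holds
x = -100: LHS = |2·(-100) + 3| = |-197| = 197, RHS = -(-100) - 1 = 99; 197 > 99 — holds

Answer: Yes, holds for both x = 100 and x = -100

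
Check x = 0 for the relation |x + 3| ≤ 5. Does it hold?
x = 0: LHS = |0 + 3| = |3| = 3; 3 ≤ 5 — holds

The relation is satisfied at x = 0.

Answer: Yes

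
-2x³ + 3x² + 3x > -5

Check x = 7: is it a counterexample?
Substitute x = 7 into the relation:
x = 7: LHS = -2·7³ + 3·7² + 3·7 = -518; -518 > -5 — FAILS

Since the claim fails at x = 7, this value is a counterexample.

Answer: Yes, x = 7 is a counterexample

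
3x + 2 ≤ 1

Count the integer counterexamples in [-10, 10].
Counterexamples in [-10, 10]: {0, 1, 2, 3, 4, 5, 6, 7, 8, 9, 10}.

Counting them gives 11 values.

Answer: 11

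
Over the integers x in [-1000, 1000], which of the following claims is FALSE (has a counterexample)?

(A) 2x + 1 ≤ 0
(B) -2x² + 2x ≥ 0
(A) x = 0: LHS = 2·0 + 1 = 1; 1 ≤ 0 — FAILS
(B) x = -1: LHS = -2·(-1)² + 2·(-1) = -4; -4 ≥ 0 — FAILS

Answer: Both A and B are false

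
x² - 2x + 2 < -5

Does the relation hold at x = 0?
x = 0: LHS = 0² - 2·0 + 2 = 2; 2 < -5 — FAILS

The relation fails at x = 0, so x = 0 is a counterexample.

Answer: No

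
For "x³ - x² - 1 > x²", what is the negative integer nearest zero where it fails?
Testing negative integers from -1 downward:
x = -1: LHS = (-1)³ - (-1)² - 1 = -3, RHS = (-1)² = 1; -3 > 1 — FAILS  ← closest negative counterexample to 0

Answer: x = -1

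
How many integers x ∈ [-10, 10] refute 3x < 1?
Counterexamples in [-10, 10]: {1, 2, 3, 4, 5, 6, 7, 8, 9, 10}.

Counting them gives 10 values.

Answer: 10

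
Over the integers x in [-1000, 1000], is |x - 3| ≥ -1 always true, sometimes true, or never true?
An absolute value is never negative, so the left side is ≥ 0 for every x, while the right side is -1. Tightest case in [-1000, 1000] is x = 3:
x = 3: LHS = |3 - 3| = |0| = 0; 0 ≥ -1 — holds
Hence LHS − RHS is never negative, i.e. LHS ≥ RHS throughout, so the relation holds for every integer in [-1000, 1000].

No counterexample exists.

Answer: Always true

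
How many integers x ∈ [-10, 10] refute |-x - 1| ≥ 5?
Counterexamples in [-10, 10]: {-5, -4, -3, -2, -1, 0, 1, 2, 3}.

Counting them gives 9 values.

Answer: 9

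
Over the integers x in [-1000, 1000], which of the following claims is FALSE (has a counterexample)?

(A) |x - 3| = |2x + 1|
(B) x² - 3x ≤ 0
(A) x = 0: LHS = |0 - 3| = |-3| = 3, RHS = |2·0 + 1| = |1| = 1; 3 = 1 — FAILS
(B) x = -1: LHS = (-1)² - 3·(-1) = 4; 4 ≤ 0 — FAILS

Answer: Both A and B are false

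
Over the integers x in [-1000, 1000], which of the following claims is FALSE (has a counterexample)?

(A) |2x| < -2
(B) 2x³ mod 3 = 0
(A) x = 0: LHS = |2·0| = |0| = 0; 0 < -2 — FAILS
(B) x = 1: LHS = (2·1³) mod 3 = 2 mod 3 = 2; 2 = 0 — FAILS

Answer: Both A and B are false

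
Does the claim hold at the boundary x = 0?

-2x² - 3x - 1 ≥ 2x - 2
x = 0: LHS = -2·0² - 3·0 - 1 = -1, RHS = 2·0 - 2 = -2; -1 ≥ -2 — holds

The relation is satisfied at x = 0.

Answer: Yes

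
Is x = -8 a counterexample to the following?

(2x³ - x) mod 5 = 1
Substitute x = -8 into the relation:
x = -8: LHS = (2·(-8)³ - (-8)) mod 5 = (-1016) mod 5 = 4; 4 = 1 — FAILS

Since the claim fails at x = -8, this value is a counterexample.

Answer: Yes, x = -8 is a counterexample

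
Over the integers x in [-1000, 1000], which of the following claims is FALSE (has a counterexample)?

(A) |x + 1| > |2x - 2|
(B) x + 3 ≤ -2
(A) x = 0: LHS = |0 + 1| = |1| = 1, RHS = |2·0 - 2| = |-2| = 2; 1 > 2 — FAILS
(B) x = 0: LHS = 0 + 3 = 3; 3 ≤ -2 — FAILS

Answer: Both A and B are false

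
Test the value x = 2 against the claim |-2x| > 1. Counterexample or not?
Substitute x = 2 into the relation:
x = 2: LHS = |-2·2| = |-4| = 4; 4 > 1 — holds

The claim holds here, so x = 2 is not a counterexample. (A counterexample exists elsewhere, e.g. x = 0.)

Answer: No, x = 2 is not a counterexample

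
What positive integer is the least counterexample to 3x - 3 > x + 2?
Testing positive integers:
x = 1: LHS = 3·1 - 3 = 0, RHS = 1 + 2 = 3; 0 > 3 — FAILS  ← smallest positive counterexample

Answer: x = 1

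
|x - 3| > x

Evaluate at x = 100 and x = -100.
x = 100: LHS = |100 - 3| = |97| = 97; 97 > 100 — FAILS
x = -100: LHS = |(-100) - 3| = |-103| = 103; 103 > -100 — holds

Answer: Partially: fails for x = 100, holds for x = -100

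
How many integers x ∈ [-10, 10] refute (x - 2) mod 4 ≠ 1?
Counterexamples in [-10, 10]: {-9, -5, -1, 3, 7}.

Counting them gives 5 values.

Answer: 5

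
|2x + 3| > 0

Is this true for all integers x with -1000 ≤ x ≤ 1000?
Over all integers in [-1000, 1000], LHS − RHS is smallest at x = -1, where it equals 1:
x = -1: LHS = |2·(-1) + 3| = |1| = 1; 1 > 0 — holds
At the ends of the range:
x = -1000: LHS = |2·(-1000) + 3| = |-1997| = 1997; 1997 > 0 — holds
x = 1000: LHS = |2·1000 + 3| = |2003| = 2003; 2003 > 0 — holds
Hence LHS − RHS is never zero or negative, i.e. LHS > RHS throughout, so the relation holds for every integer in [-1000, 1000].

No counterexample exists.

Answer: True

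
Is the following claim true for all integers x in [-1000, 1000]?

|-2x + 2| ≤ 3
The claim fails at x = -1:
x = -1: LHS = |-2·(-1) + 2| = |4| = 4; 4 ≤ 3 — FAILS

Because a single integer refutes it, the statement is false.

Answer: False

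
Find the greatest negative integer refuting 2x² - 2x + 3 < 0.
Testing negative integers from -1 downward:
x = -1: LHS = 2·(-1)² - 2·(-1) + 3 = 7; 7 < 0 — FAILS  ← closest negative counterexample to 0

Answer: x = -1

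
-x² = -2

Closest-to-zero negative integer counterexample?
Testing negative integers from -1 downward:
x = -1: LHS = -(-1)² = -1; -1 = -2 — FAILS  ← closest negative counterexample to 0

Answer: x = -1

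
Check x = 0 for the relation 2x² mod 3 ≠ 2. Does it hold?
x = 0: LHS = (2·0²) mod 3 = 0 mod 3 = 0; 0 ≠ 2 — holds

The relation is satisfied at x = 0.

Answer: Yes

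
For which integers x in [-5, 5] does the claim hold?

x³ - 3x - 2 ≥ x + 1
Holds for: {-1, 3, 4, 5}
Fails for: {-5, -4, -3, -2, 0, 1, 2}

Answer: {-1, 3, 4, 5}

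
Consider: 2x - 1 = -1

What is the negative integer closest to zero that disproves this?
Testing negative integers from -1 downward:
x = -1: LHS = 2·(-1) - 1 = -3; -3 = -1 — FAILS  ← closest negative counterexample to 0

Answer: x = -1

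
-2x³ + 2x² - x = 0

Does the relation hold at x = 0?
x = 0: LHS = -2·0³ + 2·0² - 0 = 0; 0 = 0 — holds

The relation is satisfied at x = 0.

Answer: Yes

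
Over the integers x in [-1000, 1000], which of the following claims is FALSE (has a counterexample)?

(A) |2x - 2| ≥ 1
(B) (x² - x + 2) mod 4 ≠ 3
(A) x = 1: LHS = |2·1 - 2| = |0| = 0; 0 ≥ 1 — FAILS

(B) For a polynomial with integer coefficients, its value mod 4 depends only on x mod 4, so it suffices to check one representative of each residue class, x = 0, 1, 2, 3:
x = 0: LHS = (0² - 0 + 2) mod 4 = 2 mod 4 = 2; 2 ≠ 3 — holds
x = 1: LHS = (1² - 1 + 2) mod 4 = 2 mod 4 = 2; 2 ≠ 3 — holds
x = 2: LHS = (2² - 2 + 2) mod 4 = 4 mod 4 = 0; 0 ≠ 3 — holds
x = 3: LHS = (3² - 3 + 2) mod 4 = 8 mod 4 = 0; 0 ≠ 3 — holds
The relation holds in every residue class, so the relation holds for every integer in [-1000, 1000].

Only (A) has a counterexample.

Answer: A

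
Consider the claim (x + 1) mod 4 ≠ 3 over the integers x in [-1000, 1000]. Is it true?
The claim fails at x = 2:
x = 2: LHS = (2 + 1) mod 4 = 3 mod 4 = 3; 3 ≠ 3 — FAILS

Because a single integer refutes it, the statement is false.

Answer: False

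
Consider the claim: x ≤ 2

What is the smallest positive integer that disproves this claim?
Testing positive integers:
x = 1: 1 ≤ 2 — holds
x = 2: 2 ≤ 2 — holds
x = 3: 3 ≤ 2 — FAILS  ← smallest positive counterexample

Answer: x = 3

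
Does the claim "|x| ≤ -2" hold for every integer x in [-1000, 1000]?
The claim fails at x = 0:
x = 0: LHS = |0| = 0; 0 ≤ -2 — FAILS

Because a single integer refutes it, the statement is false.

Answer: False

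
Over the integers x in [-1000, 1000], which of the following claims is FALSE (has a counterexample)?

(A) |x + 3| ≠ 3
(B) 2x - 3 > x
(A) x = 0: LHS = |0 + 3| = |3| = 3; 3 ≠ 3 — FAILS
(B) x = 0: LHS = 2·0 - 3 = -3; -3 > 0 — FAILS

Answer: Both A and B are false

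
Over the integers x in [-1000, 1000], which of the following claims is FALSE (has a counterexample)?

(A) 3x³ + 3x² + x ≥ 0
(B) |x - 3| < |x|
(A) x = -1: LHS = 3·(-1)³ + 3·(-1)² + (-1) = -1; -1 ≥ 0 — FAILS
(B) x = 0: LHS = |0 - 3| = |-3| = 3, RHS = |0| = 0; 3 < 0 — FAILS

Answer: Both A and B are false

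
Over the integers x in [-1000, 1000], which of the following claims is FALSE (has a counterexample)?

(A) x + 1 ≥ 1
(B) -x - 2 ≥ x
(A) x = -1: LHS = (-1) + 1 = 0; 0 ≥ 1 — FAILS
(B) x = 0: LHS = -0 - 2 = -2; -2 ≥ 0 — FAILS

Answer: Both A and B are false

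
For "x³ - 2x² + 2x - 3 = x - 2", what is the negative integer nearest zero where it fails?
Testing negative integers from -1 downward:
x = -1: LHS = (-1)³ - 2·(-1)² + 2·(-1) - 3 = -8, RHS = (-1) - 2 = -3; -8 = -3 — FAILS  ← closest negative counterexample to 0

Answer: x = -1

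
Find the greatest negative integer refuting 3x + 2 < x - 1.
Testing negative integers from -1 downward:
x = -1: LHS = 3·(-1) + 2 = -1, RHS = (-1) - 1 = -2; -1 < -2 — FAILS  ← closest negative counterexample to 0

Answer: x = -1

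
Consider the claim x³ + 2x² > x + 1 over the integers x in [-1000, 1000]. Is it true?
The claim fails at x = 0:
x = 0: LHS = 0³ + 2·0² = 0, RHS = 0 + 1 = 1; 0 > 1 — FAILS

Because a single integer refutes it, the statement is false.

Answer: False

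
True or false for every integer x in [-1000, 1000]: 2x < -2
The claim fails at x = 0:
x = 0: LHS = 2·0 = 0; 0 < -2 — FAILS

Because a single integer refutes it, the statement is false.

Answer: False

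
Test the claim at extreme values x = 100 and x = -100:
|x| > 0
x = 100: LHS = |100| = 100; 100 > 0 — holds
x = -100: LHS = |-100| = 100; 100 > 0 — holds

Answer: Yes, holds for both x = 100 and x = -100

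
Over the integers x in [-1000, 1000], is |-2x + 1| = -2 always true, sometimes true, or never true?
An absolute value is never negative, so the left side is ≥ 0 for every x, while the right side is -2. Tightest case in [-1000, 1000] is x = 0:
x = 0: LHS = |-2·0 + 1| = |1| = 1; 1 = -2 — FAILS
Hence LHS − RHS is never 0, i.e. the two sides are never equal, so the claimed relation (=) fails for every integer in [-1000, 1000].

No integer in the range satisfies it.

Answer: Never true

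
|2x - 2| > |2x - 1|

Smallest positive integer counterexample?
Testing positive integers:
x = 1: LHS = |2·1 - 2| = |0| = 0, RHS = |2·1 - 1| = |1| = 1; 0 > 1 — FAILS  ← smallest positive counterexample

Answer: x = 1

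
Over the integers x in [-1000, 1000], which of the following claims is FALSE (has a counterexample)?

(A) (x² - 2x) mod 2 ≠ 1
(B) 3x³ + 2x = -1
(A) x = 1: LHS = (1² - 2·1) mod 2 = (-1) mod 2 = 1; 1 ≠ 1 — FAILS
(B) x = 0: LHS = 3·0³ + 2·0 = 0; 0 = -1 — FAILS

Answer: Both A and B are false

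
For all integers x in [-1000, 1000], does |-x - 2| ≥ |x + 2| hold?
Over all integers in [-1000, 1000], LHS − RHS is smallest at x = 0, where it equals 0:
x = 0: LHS = |-0 - 2| = |-2| = 2, RHS = |0 + 2| = |2| = 2; 2 ≥ 2 — holds
At the ends of the range:
x = -1000: LHS = |-(-1000) - 2| = |998| = 998, RHS = |(-1000) + 2| = |-998| = 998; 998 ≥ 998 — holds
x = 1000: LHS = |-1000 - 2| = |-1002| = 1002, RHS = |1000 + 2| = |1002| = 1002; 1002 ≥ 1002 — holds
Hence LHS − RHS is never negative, i.e. LHS ≥ RHS throughout, so the relation holds for every integer in [-1000, 1000].

No counterexample exists.

Answer: True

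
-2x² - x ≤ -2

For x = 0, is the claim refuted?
Substitute x = 0 into the relation:
x = 0: LHS = -2·0² - 0 = 0; 0 ≤ -2 — FAILS

Since the claim fails at x = 0, this value is a counterexample.

Answer: Yes, x = 0 is a counterexample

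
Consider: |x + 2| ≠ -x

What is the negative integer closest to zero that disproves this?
Testing negative integers from -1 downward:
x = -1: LHS = |(-1) + 2| = |1| = 1, RHS = -(-1) = 1; 1 ≠ 1 — FAILS  ← closest negative counterexample to 0

Answer: x = -1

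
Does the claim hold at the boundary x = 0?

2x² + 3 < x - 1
x = 0: LHS = 2·0² + 3 = 3, RHS = 0 - 1 = -1; 3 < -1 — FAILS

The relation fails at x = 0, so x = 0 is a counterexample.

Answer: No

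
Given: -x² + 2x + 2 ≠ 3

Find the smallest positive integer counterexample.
Testing positive integers:
x = 1: LHS = -1² + 2·1 + 2 = 3; 3 ≠ 3 — FAILS  ← smallest positive counterexample

Answer: x = 1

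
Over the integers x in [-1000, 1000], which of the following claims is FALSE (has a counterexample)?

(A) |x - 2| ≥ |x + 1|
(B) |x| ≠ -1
(A) x = 1: LHS = |1 - 2| = |-1| = 1, RHS = |1 + 1| = |2| = 2; 1 ≥ 2 — FAILS

(B) An absolute value is never negative, so the left side is ≥ 0 for every x, while the right side is -1. Tightest case in [-1000, 1000] is x = 0:
x = 0: LHS = |0| = 0; 0 ≠ -1 — holds
Hence LHS − RHS is never 0, i.e. the two sides are never equal, so the relation holds for every integer in [-1000, 1000].

Only (A) has a counterexample.

Answer: A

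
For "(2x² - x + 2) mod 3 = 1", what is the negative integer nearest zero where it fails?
Testing negative integers from -1 downward:
x = -1: LHS = (2·(-1)² - (-1) + 2) mod 3 = 5 mod 3 = 2; 2 = 1 — FAILS  ← closest negative counterexample to 0

Answer: x = -1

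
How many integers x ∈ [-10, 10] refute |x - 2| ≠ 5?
Counterexamples in [-10, 10]: {-3, 7}.

Counting them gives 2 values.

Answer: 2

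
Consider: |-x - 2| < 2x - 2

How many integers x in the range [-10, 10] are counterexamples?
Counterexamples in [-10, 10]: {-10, -9, -8, -7, -6, -5, -4, -3, -2, -1, 0, 1, 2, 3, 4}.

Counting them gives 15 values.

Answer: 15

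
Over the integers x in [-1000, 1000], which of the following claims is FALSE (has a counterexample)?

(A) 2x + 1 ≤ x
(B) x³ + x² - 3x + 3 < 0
(A) x = 0: LHS = 2·0 + 1 = 1; 1 ≤ 0 — FAILS
(B) x = 0: LHS = 0³ + 0² - 3·0 + 3 = 3; 3 < 0 — FAILS

Answer: Both A and B are false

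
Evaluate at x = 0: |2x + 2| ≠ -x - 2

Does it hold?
x = 0: LHS = |2·0 + 2| = |2| = 2, RHS = -0 - 2 = -2; 2 ≠ -2 — holds

The relation is satisfied at x = 0.

Answer: Yes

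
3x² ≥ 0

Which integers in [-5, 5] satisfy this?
Over all integers in [-5, 5], LHS − RHS is smallest at x = 0, where it equals 0:
x = 0: LHS = 3·0² = 0; 0 ≥ 0 — holds
At the ends of the range:
x = -5: LHS = 3·(-5)² = 75; 75 ≥ 0 — holds
x = 5: LHS = 3·5² = 75; 75 ≥ 0 — holds
Hence LHS − RHS is never negative, i.e. LHS ≥ RHS throughout, so the relation holds for every integer in [-5, 5].

Answer: All integers in [-5, 5]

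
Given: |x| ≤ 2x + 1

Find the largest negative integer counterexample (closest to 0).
Testing negative integers from -1 downward:
x = -1: LHS = |-1| = 1, RHS = 2·(-1) + 1 = -1; 1 ≤ -1 — FAILS  ← closest negative counterexample to 0

Answer: x = -1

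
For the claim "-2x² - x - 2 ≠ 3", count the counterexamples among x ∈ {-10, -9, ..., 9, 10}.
Over all integers in [-10, 10], LHS − RHS is always negative; it is closest to 0 at x = 0, where it equals -5:
x = 0: LHS = -2·0² - 0 - 2 = -2; -2 ≠ 3 — holds
At the ends of the range:
x = -10: LHS = -2·(-10)² - (-10) - 2 = -192; -192 ≠ 3 — holds
x = 10: LHS = -2·10² - 10 - 2 = -212; -212 ≠ 3 — holds
Hence LHS − RHS is never 0, i.e. the two sides are never equal, so the relation holds for every integer in [-10, 10].

No counterexample appears in that range.

Answer: 0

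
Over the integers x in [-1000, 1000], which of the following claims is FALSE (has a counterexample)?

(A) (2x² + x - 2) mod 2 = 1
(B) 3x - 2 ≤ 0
(A) x = 0: LHS = (2·0² + 0 - 2) mod 2 = (-2) mod 2 = 0; 0 = 1 — FAILS
(B) x = 1: LHS = 3·1 - 2 = 1; 1 ≤ 0 — FAILS

Answer: Both A and B are false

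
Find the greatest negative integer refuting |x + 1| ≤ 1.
Testing negative integers from -1 downward:
x = -1: LHS = |(-1) + 1| = |0| = 0; 0 ≤ 1 — holds
x = -2: LHS = |(-2) + 1| = |-1| = 1; 1 ≤ 1 — holds
x = -3: LHS = |(-3) + 1| = |-2| = 2; 2 ≤ 1 — FAILS  ← closest negative counterexample to 0

Answer: x = -3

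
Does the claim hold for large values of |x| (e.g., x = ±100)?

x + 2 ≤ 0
x = 100: LHS = 100 + 2 = 102; 102 ≤ 0 — FAILS
x = -100: LHS = (-100) + 2 = -98; -98 ≤ 0 — holds

Answer: Partially: fails for x = 100, holds for x = -100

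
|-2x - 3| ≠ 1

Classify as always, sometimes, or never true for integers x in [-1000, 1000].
Holds at x = 0: LHS = |-2·0 - 3| = |-3| = 3; 3 ≠ 1 — holds
Fails at x = -1: LHS = |-2·(-1) - 3| = |-1| = 1; 1 ≠ 1 — FAILS
It is satisfied by some integers in the range but not all.

Answer: Sometimes true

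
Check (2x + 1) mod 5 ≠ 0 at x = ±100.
x = 100: LHS = (2·100 + 1) mod 5 = 201 mod 5 = 1; 1 ≠ 0 — holds
x = -100: LHS = (2·(-100) + 1) mod 5 = (-199) mod 5 = 1; 1 ≠ 0 — holds

Answer: Yes, holds for both x = 100 and x = -100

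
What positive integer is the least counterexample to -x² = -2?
Testing positive integers:
x = 1: LHS = -1² = -1; -1 = -2 — FAILS  ← smallest positive counterexample

Answer: x = 1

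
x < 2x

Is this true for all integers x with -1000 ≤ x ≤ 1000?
The claim fails at x = 0:
x = 0: RHS = 2·0 = 0; 0 < 0 — FAILS

Because a single integer refutes it, the statement is false.

Answer: False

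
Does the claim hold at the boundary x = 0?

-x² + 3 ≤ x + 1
x = 0: LHS = -0² + 3 = 3, RHS = 0 + 1 = 1; 3 ≤ 1 — FAILS

The relation fails at x = 0, so x = 0 is a counterexample.

Answer: No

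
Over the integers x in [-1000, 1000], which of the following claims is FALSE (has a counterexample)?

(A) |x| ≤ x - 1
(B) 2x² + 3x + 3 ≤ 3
(A) x = 0: LHS = |0| = 0, RHS = 0 - 1 = -1; 0 ≤ -1 — FAILS
(B) x = 1: LHS = 2·1² + 3·1 + 3 = 8; 8 ≤ 3 — FAILS

Answer: Both A and B are false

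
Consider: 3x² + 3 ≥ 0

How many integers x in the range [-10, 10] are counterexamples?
Over all integers in [-10, 10], LHS − RHS is smallest at x = 0, where it equals 3:
x = 0: LHS = 3·0² + 3 = 3; 3 ≥ 0 — holds
At the ends of the range:
x = -10: LHS = 3·(-10)² + 3 = 303; 303 ≥ 0 — holds
x = 10: LHS = 3·10² + 3 = 303; 303 ≥ 0 — holds
Hence LHS − RHS is never negative, i.e. LHS ≥ RHS throughout, so the relation holds for every integer in [-10, 10].

No counterexample appears in that range.

Answer: 0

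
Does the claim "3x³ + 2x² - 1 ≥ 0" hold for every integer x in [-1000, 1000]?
The claim fails at x = 0:
x = 0: LHS = 3·0³ + 2·0² - 1 = -1; -1 ≥ 0 — FAILS

Because a single integer refutes it, the statement is false.

Answer: False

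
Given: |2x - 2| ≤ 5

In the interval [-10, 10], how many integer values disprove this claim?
Counterexamples in [-10, 10]: {-10, -9, -8, -7, -6, -5, -4, -3, -2, 4, 5, 6, 7, 8, 9, 10}.

Counting them gives 16 values.

Answer: 16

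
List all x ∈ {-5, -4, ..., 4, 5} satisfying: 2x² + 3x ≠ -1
Holds for: {-5, -4, -3, -2, 0, 1, 2, 3, 4, 5}
Fails for: {-1}

Answer: {-5, -4, -3, -2, 0, 1, 2, 3, 4, 5}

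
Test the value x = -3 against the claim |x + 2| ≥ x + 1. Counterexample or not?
Substitute x = -3 into the relation:
x = -3: LHS = |(-3) + 2| = |-1| = 1, RHS = (-3) + 1 = -2; 1 ≥ -2 — holds

The relation holds at x = -3, so it is not a counterexample.

Answer: No, x = -3 is not a counterexample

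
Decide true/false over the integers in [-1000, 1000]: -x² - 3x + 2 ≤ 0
The claim fails at x = 0:
x = 0: LHS = -0² - 3·0 + 2 = 2; 2 ≤ 0 — FAILS

Because a single integer refutes it, the statement is false.

Answer: False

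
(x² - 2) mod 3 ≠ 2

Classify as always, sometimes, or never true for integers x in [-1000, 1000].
Holds at x = 0: LHS = (0² - 2) mod 3 = (-2) mod 3 = 1; 1 ≠ 2 — holds
Fails at x = 1: LHS = (1² - 2) mod 3 = (-1) mod 3 = 2; 2 ≠ 2 — FAILS
It is satisfied by some integers in the range but not all.

Answer: Sometimes true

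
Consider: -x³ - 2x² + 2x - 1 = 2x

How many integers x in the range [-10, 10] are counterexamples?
Counterexamples in [-10, 10]: {-10, -9, -8, -7, -6, -5, -4, -3, -2, -1, 0, 1, 2, 3, 4, 5, 6, 7, 8, 9, 10}.

Counting them gives 21 values.

Answer: 21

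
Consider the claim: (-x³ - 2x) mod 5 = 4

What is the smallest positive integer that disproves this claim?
Testing positive integers:
x = 1: LHS = (-1³ - 2·1) mod 5 = (-3) mod 5 = 2; 2 = 4 — FAILS  ← smallest positive counterexample

Answer: x = 1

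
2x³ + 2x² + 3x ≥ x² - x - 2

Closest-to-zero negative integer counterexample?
Testing negative integers from -1 downward:
x = -1: LHS = 2·(-1)³ + 2·(-1)² + 3·(-1) = -3, RHS = (-1)² - (-1) - 2 = 0; -3 ≥ 0 — FAILS  ← closest negative counterexample to 0

Answer: x = -1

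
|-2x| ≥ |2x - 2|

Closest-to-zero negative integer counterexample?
Testing negative integers from -1 downward:
x = -1: LHS = |-2·(-1)| = |2| = 2, RHS = |2·(-1) - 2| = |-4| = 4; 2 ≥ 4 — FAILS  ← closest negative counterexample to 0

Answer: x = -1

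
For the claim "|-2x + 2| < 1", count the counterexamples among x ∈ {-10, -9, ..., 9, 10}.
Counterexamples in [-10, 10]: {-10, -9, -8, -7, -6, -5, -4, -3, -2, -1, 0, 2, 3, 4, 5, 6, 7, 8, 9, 10}.

Counting them gives 20 values.

Answer: 20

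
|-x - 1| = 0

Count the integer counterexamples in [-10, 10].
Counterexamples in [-10, 10]: {-10, -9, -8, -7, -6, -5, -4, -3, -2, 0, 1, 2, 3, 4, 5, 6, 7, 8, 9, 10}.

Counting them gives 20 values.

Answer: 20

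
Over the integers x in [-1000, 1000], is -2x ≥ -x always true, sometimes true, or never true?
Holds at x = 0: LHS = -2·0 = 0, RHS = -0 = 0; 0 ≥ 0 — holds
Fails at x = 1: LHS = -2·1 = -2; -2 ≥ -1 — FAILS
It is satisfied by some integers in the range but not all.

Answer: Sometimes true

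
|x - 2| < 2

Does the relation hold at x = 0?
x = 0: LHS = |0 - 2| = |-2| = 2; 2 < 2 — FAILS

The relation fails at x = 0, so x = 0 is a counterexample.

Answer: No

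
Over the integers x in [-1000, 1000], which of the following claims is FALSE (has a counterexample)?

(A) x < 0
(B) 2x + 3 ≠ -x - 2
(A) x = 0: 0 < 0 — FAILS

(B) Track d = LHS − RHS over the integers in [-1000, 1000]. Equality would need d = 0, but d changes sign only between consecutive integers, jumping over 0:
x = -2: LHS = 2·(-2) + 3 = -1, RHS = -(-2) - 2 = 0; -1 ≠ 0 — holds  (d = -1)
x = -1: LHS = 2·(-1) + 3 = 1, RHS = -(-1) - 2 = -1; 1 ≠ -1 — holds  (d = 2)
Away from these crossings d keeps a constant sign, and checking every integer in [-1000, 1000] confirms d ≠ 0 throughout. Hence the two sides are never equal, so the relation holds for every integer in [-1000, 1000].

Only (A) has a counterexample.

Answer: A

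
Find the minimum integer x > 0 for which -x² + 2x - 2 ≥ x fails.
Testing positive integers:
x = 1: LHS = -1² + 2·1 - 2 = -1; -1 ≥ 1 — FAILS  ← smallest positive counterexample

Answer: x = 1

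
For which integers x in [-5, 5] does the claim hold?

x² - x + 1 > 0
Over all integers in [-5, 5], LHS − RHS is smallest at x = 0, where it equals 1:
x = 0: LHS = 0² - 0 + 1 = 1; 1 > 0 — holds
At the ends of the range:
x = -5: LHS = (-5)² - (-5) + 1 = 31; 31 > 0 — holds
x = 5: LHS = 5² - 5 + 1 = 21; 21 > 0 — holds
Hence LHS − RHS is never zero or negative, i.e. LHS > RHS throughout, so the relation holds for every integer in [-5, 5].

Answer: All integers in [-5, 5]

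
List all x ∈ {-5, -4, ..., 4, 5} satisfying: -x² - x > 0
Over all integers in [-5, 5], LHS − RHS is largest at x = 0, where it equals 0:
x = 0: LHS = -0² - 0 = 0; 0 > 0 — FAILS
At the ends of the range:
x = -5: LHS = -(-5)² - (-5) = -20; -20 > 0 — FAILS
x = 5: LHS = -5² - 5 = -30; -30 > 0 — FAILS
Hence LHS − RHS is never positive, i.e. LHS ≤ RHS throughout, so the claimed relation (>) fails for every integer in [-5, 5].

Answer: None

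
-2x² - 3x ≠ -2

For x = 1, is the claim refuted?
Substitute x = 1 into the relation:
x = 1: LHS = -2·1² - 3·1 = -5; -5 ≠ -2 — holds

The claim holds here, so x = 1 is not a counterexample. (A counterexample exists elsewhere, e.g. x = -2.)

Answer: No, x = 1 is not a counterexample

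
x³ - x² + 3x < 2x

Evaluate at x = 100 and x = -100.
x = 100: LHS = 100³ - 100² + 3·100 = 990300, RHS = 2·100 = 200; 990300 < 200 — FAILS
x = -100: LHS = (-100)³ - (-100)² + 3·(-100) = -1010300, RHS = 2·(-100) = -200; -1010300 < -200 — holds

Answer: Partially: fails for x = 100, holds for x = -100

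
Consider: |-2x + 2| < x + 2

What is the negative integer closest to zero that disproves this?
Testing negative integers from -1 downward:
x = -1: LHS = |-2·(-1) + 2| = |4| = 4, RHS = (-1) + 2 = 1; 4 < 1 — FAILS  ← closest negative counterexample to 0

Answer: x = -1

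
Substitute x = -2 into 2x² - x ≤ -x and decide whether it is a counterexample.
Substitute x = -2 into the relation:
x = -2: LHS = 2·(-2)² - (-2) = 10, RHS = -(-2) = 2; 10 ≤ 2 — FAILS

Since the claim fails at x = -2, this value is a counterexample.

Answer: Yes, x = -2 is a counterexample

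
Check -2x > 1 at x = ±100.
x = 100: LHS = -2·100 = -200; -200 > 1 — FAILS
x = -100: LHS = -2·(-100) = 200; 200 > 1 — holds

Answer: Partially: fails for x = 100, holds for x = -100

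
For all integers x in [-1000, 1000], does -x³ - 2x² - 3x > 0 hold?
The claim fails at x = 0:
x = 0: LHS = -0³ - 2·0² - 3·0 = 0; 0 > 0 — FAILS

Because a single integer refutes it, the statement is false.

Answer: False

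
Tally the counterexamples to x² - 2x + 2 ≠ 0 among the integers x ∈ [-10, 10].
Over all integers in [-10, 10], LHS − RHS is always positive; it is smallest at x = 1, where it equals 1:
x = 1: LHS = 1² - 2·1 + 2 = 1; 1 ≠ 0 — holds
At the ends of the range:
x = -10: LHS = (-10)² - 2·(-10) + 2 = 122; 122 ≠ 0 — holds
x = 10: LHS = 10² - 2·10 + 2 = 82; 82 ≠ 0 — holds
Hence LHS − RHS is never 0, i.e. the two sides are never equal, so the relation holds for every integer in [-10, 10].

No counterexample appears in that range.

Answer: 0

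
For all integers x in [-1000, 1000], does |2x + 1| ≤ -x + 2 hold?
The claim fails at x = 1:
x = 1: LHS = |2·1 + 1| = |3| = 3, RHS = -1 + 2 = 1; 3 ≤ 1 — FAILS

Because a single integer refutes it, the statement is false.

Answer: False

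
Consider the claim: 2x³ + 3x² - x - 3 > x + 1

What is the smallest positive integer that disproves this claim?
Testing positive integers:
x = 1: LHS = 2·1³ + 3·1² - 1 - 3 = 1, RHS = 1 + 1 = 2; 1 > 2 — FAILS  ← smallest positive counterexample

Answer: x = 1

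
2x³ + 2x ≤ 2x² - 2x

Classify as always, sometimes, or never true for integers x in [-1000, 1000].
Holds at x = 0: LHS = 2·0³ + 2·0 = 0, RHS = 2·0² - 2·0 = 0; 0 ≤ 0 — holds
Fails at x = 1: LHS = 2·1³ + 2·1 = 4, RHS = 2·1² - 2·1 = 0; 4 ≤ 0 — FAILS
It is satisfied by some integers in the range but not all.

Answer: Sometimes true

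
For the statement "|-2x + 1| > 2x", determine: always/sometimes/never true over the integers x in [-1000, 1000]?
Holds at x = 0: LHS = |-2·0 + 1| = |1| = 1, RHS = 2·0 = 0; 1 > 0 — holds
Fails at x = 1: LHS = |-2·1 + 1| = |-1| = 1, RHS = 2·1 = 2; 1 > 2 — FAILS
It is satisfied by some integers in the range but not all.

Answer: Sometimes true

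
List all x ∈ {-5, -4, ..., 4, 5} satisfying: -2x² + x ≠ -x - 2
Track d = LHS − RHS over the integers in [-5, 5]. Equality would need d = 0, but d changes sign only between consecutive integers, jumping over 0:
x = -1: LHS = -2·(-1)² + (-1) = -3, RHS = -(-1) - 2 = -1; -3 ≠ -1 — holds  (d = -2)
x = 0: LHS = -2·0² + 0 = 0, RHS = -0 - 2 = -2; 0 ≠ -2 — holds  (d = 2)
x = 1: LHS = -2·1² + 1 = -1, RHS = -1 - 2 = -3; -1 ≠ -3 — holds  (d = 2)
x = 2: LHS = -2·2² + 2 = -6, RHS = -2 - 2 = -4; -6 ≠ -4 — holds  (d = -2)
Away from these crossings d keeps a constant sign, and checking every integer in [-5, 5] confirms d ≠ 0 throughout. Hence the two sides are never equal, so the relation holds for every integer in [-5, 5].

Answer: All integers in [-5, 5]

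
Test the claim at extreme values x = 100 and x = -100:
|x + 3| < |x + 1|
x = 100: LHS = |100 + 3| = |103| = 103, RHS = |100 + 1| = |101| = 101; 103 < 101 — FAILS
x = -100: LHS = |(-100) + 3| = |-97| = 97, RHS = |(-100) + 1| = |-99| = 99; 97 < 99 — holds

Answer: Partially: fails for x = 100, holds for x = -100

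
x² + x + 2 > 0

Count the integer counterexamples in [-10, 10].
Over all integers in [-10, 10], LHS − RHS is smallest at x = 0, where it equals 2:
x = 0: LHS = 0² + 0 + 2 = 2; 2 > 0 — holds
At the ends of the range:
x = -10: LHS = (-10)² + (-10) + 2 = 92; 92 > 0 — holds
x = 10: LHS = 10² + 10 + 2 = 112; 112 > 0 — holds
Hence LHS − RHS is never zero or negative, i.e. LHS > RHS throughout, so the relation holds for every integer in [-10, 10].

No counterexample appears in that range.

Answer: 0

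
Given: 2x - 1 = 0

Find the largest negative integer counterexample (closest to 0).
Testing negative integers from -1 downward:
x = -1: LHS = 2·(-1) - 1 = -3; -3 = 0 — FAILS  ← closest negative counterexample to 0

Answer: x = -1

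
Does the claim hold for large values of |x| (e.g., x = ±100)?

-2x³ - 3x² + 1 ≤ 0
x = 100: LHS = -2·100³ - 3·100² + 1 = -2029999; -2029999 ≤ 0 — holds
x = -100: LHS = -2·(-100)³ - 3·(-100)² + 1 = 1970001; 1970001 ≤ 0 — FAILS

Answer: Partially: holds for x = 100, fails for x = -100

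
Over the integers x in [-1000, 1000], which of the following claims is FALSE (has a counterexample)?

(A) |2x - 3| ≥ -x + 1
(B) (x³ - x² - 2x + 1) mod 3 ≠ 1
(A) Over all integers in [-1000, 1000], LHS − RHS is smallest at x = 1, where it equals 1:
x = 1: LHS = |2·1 - 3| = |-1| = 1, RHS = -1 + 1 = 0; 1 ≥ 0 — holds
At the ends of the range:
x = -1000: LHS = |2·(-1000) - 3| = |-2003| = 2003, RHS = -(-1000) + 1 = 1001; 2003 ≥ 1001 — holds
x = 1000: LHS = |2·1000 - 3| = |1997| = 1997, RHS = -1000 + 1 = -999; 1997 ≥ -999 — holds
Hence LHS − RHS is never negative, i.e. LHS ≥ RHS throughout, so the relation holds for every integer in [-1000, 1000].

(B) x = 0: LHS = (0³ - 0² - 2·0 + 1) mod 3 = 1 mod 3 = 1; 1 ≠ 1 — FAILS

Only (B) has a counterexample.

Answer: B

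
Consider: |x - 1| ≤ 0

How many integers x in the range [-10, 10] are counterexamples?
Counterexamples in [-10, 10]: {-10, -9, -8, -7, -6, -5, -4, -3, -2, -1, 0, 2, 3, 4, 5, 6, 7, 8, 9, 10}.

Counting them gives 20 values.

Answer: 20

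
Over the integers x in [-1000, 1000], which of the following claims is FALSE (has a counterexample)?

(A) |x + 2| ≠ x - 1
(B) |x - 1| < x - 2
(A) Over all integers in [-1000, 1000], LHS − RHS is always positive; it is smallest at x = 0, where it equals 3:
x = 0: LHS = |0 + 2| = |2| = 2, RHS = 0 - 1 = -1; 2 ≠ -1 — holds
At the ends of the range:
x = -1000: LHS = |(-1000) + 2| = |-998| = 998, RHS = (-1000) - 1 = -1001; 998 ≠ -1001 — holds
x = 1000: LHS = |1000 + 2| = |1002| = 1002, RHS = 1000 - 1 = 999; 1002 ≠ 999 — holds
Hence LHS − RHS is never 0, i.e. the two sides are never equal, so the relation holds for every integer in [-1000, 1000].

(B) x = 0: LHS = |0 - 1| = |-1| = 1, RHS = 0 - 2 = -2; 1 < -2 — FAILS

Only (B) has a counterexample.

Answer: B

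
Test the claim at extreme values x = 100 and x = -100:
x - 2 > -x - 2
x = 100: LHS = 100 - 2 = 98, RHS = -100 - 2 = -102; 98 > -102 — holds
x = -100: LHS = (-100) - 2 = -102, RHS = -(-100) - 2 = 98; -102 > 98 — FAILS

Answer: Partially: holds for x = 100, fails for x = -100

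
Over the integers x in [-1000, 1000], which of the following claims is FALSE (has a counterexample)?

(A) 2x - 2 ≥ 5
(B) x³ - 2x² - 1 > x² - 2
(A) x = 0: LHS = 2·0 - 2 = -2; -2 ≥ 5 — FAILS
(B) x = 1: LHS = 1³ - 2·1² - 1 = -2, RHS = 1² - 2 = -1; -2 > -1 — FAILS

Answer: Both A and B are false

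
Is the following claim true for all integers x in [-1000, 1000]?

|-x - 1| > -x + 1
The claim fails at x = 0:
x = 0: LHS = |-0 - 1| = |-1| = 1, RHS = -0 + 1 = 1; 1 > 1 — FAILS

Because a single integer refutes it, the statement is false.

Answer: False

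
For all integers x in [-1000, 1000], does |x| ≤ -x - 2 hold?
The claim fails at x = 0:
x = 0: LHS = |0| = 0, RHS = -0 - 2 = -2; 0 ≤ -2 — FAILS

Because a single integer refutes it, the statement is false.

Answer: False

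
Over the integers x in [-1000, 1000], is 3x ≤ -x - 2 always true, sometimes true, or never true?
Holds at x = -1: LHS = 3·(-1) = -3, RHS = -(-1) - 2 = -1; -3 ≤ -1 — holds
Fails at x = 0: LHS = 3·0 = 0, RHS = -0 - 2 = -2; 0 ≤ -2 — FAILS
It is satisfied by some integers in the range but not all.

Answer: Sometimes true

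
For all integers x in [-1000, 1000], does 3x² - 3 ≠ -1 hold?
Track d = LHS − RHS over the integers in [-1000, 1000]. Equality would need d = 0, but d changes sign only between consecutive integers, jumping over 0:
x = -1: LHS = 3·(-1)² - 3 = 0; 0 ≠ -1 — holds  (d = 1)
x = 0: LHS = 3·0² - 3 = -3; -3 ≠ -1 — holds  (d = -2)
x = 0: LHS = 3·0² - 3 = -3; -3 ≠ -1 — holds  (d = -2)
x = 1: LHS = 3·1² - 3 = 0; 0 ≠ -1 — holds  (d = 1)
Away from these crossings d keeps a constant sign, and checking every integer in [-1000, 1000] confirms d ≠ 0 throughout. Hence the two sides are never equal, so the relation holds for every integer in [-1000, 1000].

No counterexample exists.

Answer: True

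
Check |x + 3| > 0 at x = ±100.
x = 100: LHS = |100 + 3| = |103| = 103; 103 > 0 — holds
x = -100: LHS = |(-100) + 3| = |-97| = 97; 97 > 0 — holds

Answer: Yes, holds for both x = 100 and x = -100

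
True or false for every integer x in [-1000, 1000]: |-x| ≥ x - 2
Over all integers in [-1000, 1000], LHS − RHS is smallest at x = 0, where it equals 2:
x = 0: LHS = |-0| = |0| = 0, RHS = 0 - 2 = -2; 0 ≥ -2 — holds
At the ends of the range:
x = -1000: LHS = |-(-1000)| = |1000| = 1000, RHS = (-1000) - 2 = -1002; 1000 ≥ -1002 — holds
x = 1000: LHS = |-1000| = 1000, RHS = 1000 - 2 = 998; 1000 ≥ 998 — holds
Hence LHS − RHS is never negative, i.e. LHS ≥ RHS throughout, so the relation holds for every integer in [-1000, 1000].

No counterexample exists.

Answer: True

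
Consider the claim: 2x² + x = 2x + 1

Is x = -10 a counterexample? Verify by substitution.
Substitute x = -10 into the relation:
x = -10: LHS = 2·(-10)² + (-10) = 190, RHS = 2·(-10) + 1 = -19; 190 = -19 — FAILS

Since the claim fails at x = -10, this value is a counterexample.

Answer: Yes, x = -10 is a counterexample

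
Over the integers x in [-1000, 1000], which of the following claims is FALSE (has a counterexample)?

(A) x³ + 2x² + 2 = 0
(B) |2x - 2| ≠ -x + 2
(A) x = 0: LHS = 0³ + 2·0² + 2 = 2; 2 = 0 — FAILS
(B) x = 0: LHS = |2·0 - 2| = |-2| = 2, RHS = -0 + 2 = 2; 2 ≠ 2 — FAILS

Answer: Both A and B are false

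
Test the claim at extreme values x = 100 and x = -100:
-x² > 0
x = 100: LHS = -100² = -10000; -10000 > 0 — FAILS
x = -100: LHS = -(-100)² = -10000; -10000 > 0 — FAILS

Answer: No, fails for both x = 100 and x = -100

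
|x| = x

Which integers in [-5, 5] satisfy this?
Holds for: {0, 1, 2, 3, 4, 5}
Fails for: {-5, -4, -3, -2, -1}

Answer: {0, 1, 2, 3, 4, 5}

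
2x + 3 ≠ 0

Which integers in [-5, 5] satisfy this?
Track d = LHS − RHS over the integers in [-5, 5]. Equality would need d = 0, but d changes sign only between consecutive integers, jumping over 0:
x = -2: LHS = 2·(-2) + 3 = -1; -1 ≠ 0 — holds  (d = -1)
x = -1: LHS = 2·(-1) + 3 = 1; 1 ≠ 0 — holds  (d = 1)
Away from these crossings d keeps a constant sign, and checking every integer in [-5, 5] confirms d ≠ 0 throughout. Hence the two sides are never equal, so the relation holds for every integer in [-5, 5].

Answer: All integers in [-5, 5]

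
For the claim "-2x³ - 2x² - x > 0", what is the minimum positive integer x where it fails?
Testing positive integers:
x = 1: LHS = -2·1³ - 2·1² - 1 = -5; -5 > 0 — FAILS  ← smallest positive counterexample

Answer: x = 1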